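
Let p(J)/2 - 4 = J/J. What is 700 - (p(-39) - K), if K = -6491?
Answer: -5801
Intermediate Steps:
p(J) = 10 (p(J) = 8 + 2*(J/J) = 8 + 2*1 = 8 + 2 = 10)
700 - (p(-39) - K) = 700 - (10 - 1*(-6491)) = 700 - (10 + 6491) = 700 - 1*6501 = 700 - 6501 = -5801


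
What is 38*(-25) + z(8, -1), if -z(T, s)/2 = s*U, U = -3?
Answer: -956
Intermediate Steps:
z(T, s) = 6*s (z(T, s) = -2*s*(-3) = -(-6)*s = 6*s)
38*(-25) + z(8, -1) = 38*(-25) + 6*(-1) = -950 - 6 = -956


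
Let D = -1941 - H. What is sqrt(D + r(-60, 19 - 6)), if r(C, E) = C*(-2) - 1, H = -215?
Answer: I*sqrt(1607) ≈ 40.087*I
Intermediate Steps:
D = -1726 (D = -1941 - 1*(-215) = -1941 + 215 = -1726)
r(C, E) = -1 - 2*C (r(C, E) = -2*C - 1 = -1 - 2*C)
sqrt(D + r(-60, 19 - 6)) = sqrt(-1726 + (-1 - 2*(-60))) = sqrt(-1726 + (-1 + 120)) = sqrt(-1726 + 119) = sqrt(-1607) = I*sqrt(1607)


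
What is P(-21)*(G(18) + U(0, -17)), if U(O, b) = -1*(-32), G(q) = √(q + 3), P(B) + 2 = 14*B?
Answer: -9472 - 296*√21 ≈ -10828.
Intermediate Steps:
P(B) = -2 + 14*B
G(q) = √(3 + q)
U(O, b) = 32
P(-21)*(G(18) + U(0, -17)) = (-2 + 14*(-21))*(√(3 + 18) + 32) = (-2 - 294)*(√21 + 32) = -296*(32 + √21) = -9472 - 296*√21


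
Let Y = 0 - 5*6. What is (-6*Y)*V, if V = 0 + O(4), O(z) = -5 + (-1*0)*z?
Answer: -900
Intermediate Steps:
Y = -30 (Y = 0 - 30 = -30)
O(z) = -5 (O(z) = -5 + 0*z = -5 + 0 = -5)
V = -5 (V = 0 - 5 = -5)
(-6*Y)*V = -6*(-30)*(-5) = 180*(-5) = -900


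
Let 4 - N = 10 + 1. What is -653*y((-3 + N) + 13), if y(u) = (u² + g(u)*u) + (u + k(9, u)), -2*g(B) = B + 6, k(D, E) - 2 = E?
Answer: -4571/2 ≈ -2285.5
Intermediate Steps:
k(D, E) = 2 + E
g(B) = -3 - B/2 (g(B) = -(B + 6)/2 = -(6 + B)/2 = -3 - B/2)
N = -7 (N = 4 - (10 + 1) = 4 - 1*11 = 4 - 11 = -7)
y(u) = 2 + u² + 2*u + u*(-3 - u/2) (y(u) = (u² + (-3 - u/2)*u) + (u + (2 + u)) = (u² + u*(-3 - u/2)) + (2 + 2*u) = 2 + u² + 2*u + u*(-3 - u/2))
-653*y((-3 + N) + 13) = -653*(2 + ((-3 - 7) + 13)²/2 - ((-3 - 7) + 13)) = -653*(2 + (-10 + 13)²/2 - (-10 + 13)) = -653*(2 + (½)*3² - 1*3) = -653*(2 + (½)*9 - 3) = -653*(2 + 9/2 - 3) = -653*7/2 = -4571/2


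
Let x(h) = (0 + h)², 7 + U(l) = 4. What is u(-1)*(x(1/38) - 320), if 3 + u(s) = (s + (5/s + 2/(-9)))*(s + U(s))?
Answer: -91029563/12996 ≈ -7004.4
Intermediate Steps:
U(l) = -3 (U(l) = -7 + 4 = -3)
x(h) = h²
u(s) = -3 + (-3 + s)*(-2/9 + s + 5/s) (u(s) = -3 + (s + (5/s + 2/(-9)))*(s - 3) = -3 + (s + (5/s + 2*(-⅑)))*(-3 + s) = -3 + (s + (5/s - 2/9))*(-3 + s) = -3 + (s + (-2/9 + 5/s))*(-3 + s) = -3 + (-2/9 + s + 5/s)*(-3 + s) = -3 + (-3 + s)*(-2/9 + s + 5/s))
u(-1)*(x(1/38) - 320) = (8/3 + (-1)² - 15/(-1) - 29/9*(-1))*((1/38)² - 320) = (8/3 + 1 - 15*(-1) + 29/9)*((1/38)² - 320) = (8/3 + 1 + 15 + 29/9)*(1/1444 - 320) = (197/9)*(-462079/1444) = -91029563/12996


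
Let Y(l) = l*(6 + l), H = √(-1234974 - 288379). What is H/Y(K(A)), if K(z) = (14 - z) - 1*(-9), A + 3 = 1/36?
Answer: 1296*I*√1523353/1076185 ≈ 1.4863*I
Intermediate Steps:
H = I*√1523353 (H = √(-1523353) = I*√1523353 ≈ 1234.2*I)
A = -107/36 (A = -3 + 1/36 = -107/36 ≈ -2.9722)
K(z) = 23 - z (K(z) = (14 - z) + 9 = 23 - z)
H/Y(K(A)) = (I*√1523353)/(((23 - 1*(-107/36))*(6 + (23 - 1*(-107/36))))) = (I*√1523353)/(((23 + 107/36)*(6 + (23 + 107/36)))) = (I*√1523353)/((935*(6 + 935/36)/36)) = (I*√1523353)/(((935/36)*(1151/36))) = (I*√1523353)/(1076185/1296) = (I*√1523353)*(1296/1076185) = 1296*I*√1523353/1076185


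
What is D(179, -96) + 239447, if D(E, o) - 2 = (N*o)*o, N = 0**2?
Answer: 239449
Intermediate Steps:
N = 0
D(E, o) = 2 (D(E, o) = 2 + (0*o)*o = 2 + 0*o = 2 + 0 = 2)
D(179, -96) + 239447 = 2 + 239447 = 239449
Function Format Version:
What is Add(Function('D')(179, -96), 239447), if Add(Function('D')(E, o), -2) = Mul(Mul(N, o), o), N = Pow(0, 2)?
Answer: 239449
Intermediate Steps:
N = 0
Function('D')(E, o) = 2 (Function('D')(E, o) = Add(2, Mul(Mul(0, o), o)) = Add(2, Mul(0, o)) = Add(2, 0) = 2)
Add(Function('D')(179, -96), 239447) = Add(2, 239447) = 239449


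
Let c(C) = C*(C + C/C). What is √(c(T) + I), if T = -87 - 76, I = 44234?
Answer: 4*√4415 ≈ 265.78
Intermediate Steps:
T = -163
c(C) = C*(1 + C) (c(C) = C*(C + 1) = C*(1 + C))
√(c(T) + I) = √(-163*(1 - 163) + 44234) = √(-163*(-162) + 44234) = √(26406 + 44234) = √70640 = 4*√4415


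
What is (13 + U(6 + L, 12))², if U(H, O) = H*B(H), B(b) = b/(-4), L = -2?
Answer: 81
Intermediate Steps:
B(b) = -b/4 (B(b) = b*(-¼) = -b/4)
U(H, O) = -H²/4 (U(H, O) = H*(-H/4) = -H²/4)
(13 + U(6 + L, 12))² = (13 - (6 - 2)²/4)² = (13 - ¼*4²)² = (13 - ¼*16)² = (13 - 4)² = 9² = 81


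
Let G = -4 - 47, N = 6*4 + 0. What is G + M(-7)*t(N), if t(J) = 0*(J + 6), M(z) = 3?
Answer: -51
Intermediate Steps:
N = 24 (N = 24 + 0 = 24)
t(J) = 0 (t(J) = 0*(6 + J) = 0)
G = -51
G + M(-7)*t(N) = -51 + 3*0 = -51 + 0 = -51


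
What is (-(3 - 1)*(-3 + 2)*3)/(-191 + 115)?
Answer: -3/38 ≈ -0.078947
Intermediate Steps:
(-(3 - 1)*(-3 + 2)*3)/(-191 + 115) = -2*(-1)*3/(-76) = -(-2)*3*(-1/76) = -1*(-6)*(-1/76) = 6*(-1/76) = -3/38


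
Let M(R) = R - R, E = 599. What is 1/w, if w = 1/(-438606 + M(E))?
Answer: -438606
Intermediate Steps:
M(R) = 0
w = -1/438606 (w = 1/(-438606 + 0) = 1/(-438606) = -1/438606 ≈ -2.2800e-6)
1/w = 1/(-1/438606) = -438606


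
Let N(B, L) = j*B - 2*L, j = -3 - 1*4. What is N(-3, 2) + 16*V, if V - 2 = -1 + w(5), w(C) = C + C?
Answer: 193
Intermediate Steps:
j = -7 (j = -3 - 4 = -7)
N(B, L) = -7*B - 2*L
w(C) = 2*C
V = 11 (V = 2 + (-1 + 2*5) = 2 + (-1 + 10) = 2 + 9 = 11)
N(-3, 2) + 16*V = (-7*(-3) - 2*2) + 16*11 = (21 - 4) + 176 = 17 + 176 = 193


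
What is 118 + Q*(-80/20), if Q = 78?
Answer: -194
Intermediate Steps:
118 + Q*(-80/20) = 118 + 78*(-80/20) = 118 + 78*(-80*1/20) = 118 + 78*(-4) = 118 - 312 = -194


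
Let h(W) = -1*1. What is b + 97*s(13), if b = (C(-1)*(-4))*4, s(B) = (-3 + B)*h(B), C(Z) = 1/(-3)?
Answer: -2894/3 ≈ -964.67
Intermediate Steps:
C(Z) = -⅓
h(W) = -1
s(B) = 3 - B (s(B) = (-3 + B)*(-1) = 3 - B)
b = 16/3 (b = -⅓*(-4)*4 = (4/3)*4 = 16/3 ≈ 5.3333)
b + 97*s(13) = 16/3 + 97*(3 - 1*13) = 16/3 + 97*(3 - 13) = 16/3 + 97*(-10) = 16/3 - 970 = -2894/3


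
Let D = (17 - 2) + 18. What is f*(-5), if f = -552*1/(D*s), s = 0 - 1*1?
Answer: -920/11 ≈ -83.636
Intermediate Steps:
s = -1 (s = 0 - 1 = -1)
D = 33 (D = 15 + 18 = 33)
f = 184/11 (f = -552/(33*(-1)) = -552/(-33) = -552*(-1/33) = 184/11 ≈ 16.727)
f*(-5) = (184/11)*(-5) = -920/11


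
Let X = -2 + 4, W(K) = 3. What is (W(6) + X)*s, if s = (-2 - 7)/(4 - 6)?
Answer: 45/2 ≈ 22.500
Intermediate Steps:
s = 9/2 (s = -9/(-2) = -9*(-½) = 9/2 ≈ 4.5000)
X = 2
(W(6) + X)*s = (3 + 2)*(9/2) = 5*(9/2) = 45/2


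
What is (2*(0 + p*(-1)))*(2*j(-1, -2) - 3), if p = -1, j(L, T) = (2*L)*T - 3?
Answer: -2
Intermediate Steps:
j(L, T) = -3 + 2*L*T (j(L, T) = 2*L*T - 3 = -3 + 2*L*T)
(2*(0 + p*(-1)))*(2*j(-1, -2) - 3) = (2*(0 - 1*(-1)))*(2*(-3 + 2*(-1)*(-2)) - 3) = (2*(0 + 1))*(2*(-3 + 4) - 3) = (2*1)*(2*1 - 3) = 2*(2 - 3) = 2*(-1) = -2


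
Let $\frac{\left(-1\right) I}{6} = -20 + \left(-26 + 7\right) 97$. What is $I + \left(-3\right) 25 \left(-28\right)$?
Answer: $13278$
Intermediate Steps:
$I = 11178$ ($I = - 6 \left(-20 + \left(-26 + 7\right) 97\right) = - 6 \left(-20 - 1843\right) = \left(-6\right) \left(-1863\right) = 11178$)
$I + \left(-3\right) 25 \left(-28\right) = 11178 + \left(-3\right) 25 \left(-28\right) = 11178 - -2100 = 11178 + 2100 = 13278$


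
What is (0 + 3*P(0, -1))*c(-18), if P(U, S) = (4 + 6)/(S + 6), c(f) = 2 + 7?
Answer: 54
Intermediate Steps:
c(f) = 9
P(U, S) = 10/(6 + S)
(0 + 3*P(0, -1))*c(-18) = (0 + 3*(10/(6 - 1)))*9 = (0 + 3*(10/5))*9 = (0 + 3*(10*(1/5)))*9 = (0 + 3*2)*9 = (0 + 6)*9 = 6*9 = 54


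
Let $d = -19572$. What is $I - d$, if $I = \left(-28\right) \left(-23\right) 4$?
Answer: $22148$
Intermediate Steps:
$I = 2576$ ($I = 644 \cdot 4 = 2576$)
$I - d = 2576 - -19572 = 2576 + 19572 = 22148$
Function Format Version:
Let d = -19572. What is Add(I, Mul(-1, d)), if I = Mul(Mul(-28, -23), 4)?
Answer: 22148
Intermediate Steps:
I = 2576 (I = Mul(644, 4) = 2576)
Add(I, Mul(-1, d)) = Add(2576, Mul(-1, -19572)) = Add(2576, 19572) = 22148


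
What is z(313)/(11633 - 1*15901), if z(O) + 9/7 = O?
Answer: -1091/14938 ≈ -0.073035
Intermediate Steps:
z(O) = -9/7 + O
z(313)/(11633 - 1*15901) = (-9/7 + 313)/(11633 - 1*15901) = 2182/(7*(11633 - 15901)) = (2182/7)/(-4268) = (2182/7)*(-1/4268) = -1091/14938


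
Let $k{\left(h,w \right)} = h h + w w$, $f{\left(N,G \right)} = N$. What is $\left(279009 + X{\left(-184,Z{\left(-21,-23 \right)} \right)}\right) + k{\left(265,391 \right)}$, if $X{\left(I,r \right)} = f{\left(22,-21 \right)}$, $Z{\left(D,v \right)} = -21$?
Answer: $502137$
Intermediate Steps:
$X{\left(I,r \right)} = 22$
$k{\left(h,w \right)} = h^{2} + w^{2}$
$\left(279009 + X{\left(-184,Z{\left(-21,-23 \right)} \right)}\right) + k{\left(265,391 \right)} = \left(279009 + 22\right) + \left(265^{2} + 391^{2}\right) = 279031 + \left(70225 + 152881\right) = 279031 + 223106 = 502137$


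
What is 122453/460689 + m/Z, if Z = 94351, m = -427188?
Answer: -185247249529/43466467839 ≈ -4.2618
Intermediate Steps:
122453/460689 + m/Z = 122453/460689 - 427188/94351 = -185247249529/43466467839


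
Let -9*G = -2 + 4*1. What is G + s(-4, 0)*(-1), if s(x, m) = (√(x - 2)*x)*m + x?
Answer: 34/9 ≈ 3.7778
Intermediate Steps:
G = -2/9 (G = -(-2 + 4*1)/9 = -(-2 + 4)/9 = -⅑*2 = -2/9 ≈ -0.22222)
s(x, m) = x + m*x*√(-2 + x) (s(x, m) = (√(-2 + x)*x)*m + x = (x*√(-2 + x))*m + x = m*x*√(-2 + x) + x = x + m*x*√(-2 + x))
G + s(-4, 0)*(-1) = -2/9 - 4*(1 + 0*√(-2 - 4))*(-1) = -2/9 - 4*(1 + 0*√(-6))*(-1) = -2/9 - 4*(1 + 0*(I*√6))*(-1) = -2/9 - 4*(1 + 0)*(-1) = -2/9 - 4*1*(-1) = -2/9 - 4*(-1) = -2/9 + 4 = 34/9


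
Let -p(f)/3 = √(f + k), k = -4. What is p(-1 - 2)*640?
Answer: -1920*I*√7 ≈ -5079.8*I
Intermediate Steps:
p(f) = -3*√(-4 + f) (p(f) = -3*√(f - 4) = -3*√(-4 + f))
p(-1 - 2)*640 = -3*√(-4 + (-1 - 2))*640 = -3*√(-4 - 3)*640 = -3*I*√7*640 = -1920*I*√7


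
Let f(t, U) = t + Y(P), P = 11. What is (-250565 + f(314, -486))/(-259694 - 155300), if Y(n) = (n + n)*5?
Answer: 250141/414994 ≈ 0.60276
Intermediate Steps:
Y(n) = 10*n (Y(n) = (2*n)*5 = 10*n)
f(t, U) = 110 + t (f(t, U) = t + 10*11 = t + 110 = 110 + t)
(-250565 + f(314, -486))/(-259694 - 155300) = (-250565 + (110 + 314))/(-259694 - 155300) = (-250565 + 424)/(-414994) = -250141*(-1/414994) = 250141/414994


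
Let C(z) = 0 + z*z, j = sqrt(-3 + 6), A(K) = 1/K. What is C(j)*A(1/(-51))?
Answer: -153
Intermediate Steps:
j = sqrt(3) ≈ 1.7320
C(z) = z**2 (C(z) = 0 + z**2 = z**2)
C(j)*A(1/(-51)) = (sqrt(3))**2/(1/(-51)) = 3/(-1/51) = 3*(-51) = -153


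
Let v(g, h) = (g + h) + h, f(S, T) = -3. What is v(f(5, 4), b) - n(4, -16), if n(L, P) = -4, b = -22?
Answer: -43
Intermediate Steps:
v(g, h) = g + 2*h
v(f(5, 4), b) - n(4, -16) = (-3 + 2*(-22)) - 1*(-4) = (-3 - 44) + 4 = -47 + 4 = -43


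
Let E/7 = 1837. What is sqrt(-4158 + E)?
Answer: sqrt(8701) ≈ 93.279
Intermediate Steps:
E = 12859 (E = 7*1837 = 12859)
sqrt(-4158 + E) = sqrt(-4158 + 12859) = sqrt(8701)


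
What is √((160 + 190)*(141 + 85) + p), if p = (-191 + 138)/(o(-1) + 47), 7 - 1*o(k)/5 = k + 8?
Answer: √174729409/47 ≈ 281.25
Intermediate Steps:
o(k) = -5 - 5*k (o(k) = 35 - 5*(k + 8) = 35 - 5*(8 + k) = 35 + (-40 - 5*k) = -5 - 5*k)
p = -53/47 (p = (-191 + 138)/((-5 - 5*(-1)) + 47) = -53/((-5 + 5) + 47) = -53/(0 + 47) = -53/47 ≈ -1.1277)
√((160 + 190)*(141 + 85) + p) = √((160 + 190)*(141 + 85) - 53/47) = √(350*226 - 53/47) = √(79100 - 53/47) = √(3717647/47) = √174729409/47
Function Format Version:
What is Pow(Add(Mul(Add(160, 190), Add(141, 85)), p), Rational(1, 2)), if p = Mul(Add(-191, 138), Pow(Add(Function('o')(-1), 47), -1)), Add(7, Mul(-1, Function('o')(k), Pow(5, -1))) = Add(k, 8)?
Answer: Mul(Rational(1, 47), Pow(174729409, Rational(1, 2))) ≈ 281.25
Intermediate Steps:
Function('o')(k) = Add(-5, Mul(-5, k)) (Function('o')(k) = Add(35, Mul(-5, Add(k, 8))) = Add(35, Mul(-5, Add(8, k))) = Add(35, Add(-40, Mul(-5, k))) = Add(-5, Mul(-5, k)))
p = Rational(-53, 47) (p = Mul(Add(-191, 138), Pow(Add(Add(-5, Mul(-5, -1)), 47), -1)) = Mul(-53, Pow(Add(Add(-5, 5), 47), -1)) = Mul(-53, Pow(Add(0, 47), -1)) = Mul(-53, Pow(47, -1)) = Mul(-53, Rational(1, 47)) = Rational(-53, 47) ≈ -1.1277)
Pow(Add(Mul(Add(160, 190), Add(141, 85)), p), Rational(1, 2)) = Pow(Add(Mul(Add(160, 190), Add(141, 85)), Rational(-53, 47)), Rational(1, 2)) = Pow(Add(Mul(350, 226), Rational(-53, 47)), Rational(1, 2)) = Pow(Add(79100, Rational(-53, 47)), Rational(1, 2)) = Pow(Rational(3717647, 47), Rational(1, 2)) = Mul(Rational(1, 47), Pow(174729409, Rational(1, 2)))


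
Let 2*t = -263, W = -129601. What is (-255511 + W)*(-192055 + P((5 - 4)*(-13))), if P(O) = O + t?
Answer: 74018333844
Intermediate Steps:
t = -263/2 (t = (½)*(-263) = -263/2 ≈ -131.50)
P(O) = -263/2 + O (P(O) = O - 263/2 = -263/2 + O)
(-255511 + W)*(-192055 + P((5 - 4)*(-13))) = (-255511 - 129601)*(-192055 + (-263/2 + (5 - 4)*(-13))) = -385112*(-192055 + (-263/2 + 1*(-13))) = -385112*(-192055 + (-263/2 - 13)) = -385112*(-192055 - 289/2) = -385112*(-384399/2) = 74018333844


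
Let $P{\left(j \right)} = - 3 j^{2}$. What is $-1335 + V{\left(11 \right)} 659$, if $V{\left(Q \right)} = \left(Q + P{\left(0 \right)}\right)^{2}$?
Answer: $78404$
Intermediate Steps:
$V{\left(Q \right)} = Q^{2}$ ($V{\left(Q \right)} = \left(Q - 3 \cdot 0^{2}\right)^{2} = \left(Q - 0\right)^{2} = \left(Q + 0\right)^{2} = Q^{2}$)
$-1335 + V{\left(11 \right)} 659 = -1335 + 11^{2} \cdot 659 = -1335 + 121 \cdot 659 = -1335 + 79739 = 78404$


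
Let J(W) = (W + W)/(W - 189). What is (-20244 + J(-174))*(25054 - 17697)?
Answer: -18020294656/121 ≈ -1.4893e+8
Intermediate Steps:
J(W) = 2*W/(-189 + W) (J(W) = (2*W)/(-189 + W) = 2*W/(-189 + W))
(-20244 + J(-174))*(25054 - 17697) = (-20244 + 2*(-174)/(-189 - 174))*(25054 - 17697) = (-20244 + 2*(-174)/(-363))*7357 = (-20244 + 2*(-174)*(-1/363))*7357 = (-20244 + 116/121)*7357 = -2449408/121*7357 = -18020294656/121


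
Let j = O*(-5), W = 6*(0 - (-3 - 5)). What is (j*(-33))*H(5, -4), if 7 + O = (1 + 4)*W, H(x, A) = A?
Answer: -153780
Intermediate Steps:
W = 48 (W = 6*(0 - 1*(-8)) = 6*(0 + 8) = 6*8 = 48)
O = 233 (O = -7 + (1 + 4)*48 = -7 + 5*48 = -7 + 240 = 233)
j = -1165 (j = 233*(-5) = -1165)
(j*(-33))*H(5, -4) = -1165*(-33)*(-4) = 38445*(-4) = -153780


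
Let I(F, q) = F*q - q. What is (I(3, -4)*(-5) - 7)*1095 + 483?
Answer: 36618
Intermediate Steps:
I(F, q) = -q + F*q
(I(3, -4)*(-5) - 7)*1095 + 483 = (-4*(-1 + 3)*(-5) - 7)*1095 + 483 = (-4*2*(-5) - 7)*1095 + 483 = (-8*(-5) - 7)*1095 + 483 = (40 - 7)*1095 + 483 = 33*1095 + 483 = 36135 + 483 = 36618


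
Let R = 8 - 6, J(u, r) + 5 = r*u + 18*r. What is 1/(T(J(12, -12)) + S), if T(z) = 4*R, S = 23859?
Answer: 1/23867 ≈ 4.1899e-5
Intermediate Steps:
J(u, r) = -5 + 18*r + r*u (J(u, r) = -5 + (r*u + 18*r) = -5 + (18*r + r*u) = -5 + 18*r + r*u)
R = 2
T(z) = 8 (T(z) = 4*2 = 8)
1/(T(J(12, -12)) + S) = 1/(8 + 23859) = 1/23867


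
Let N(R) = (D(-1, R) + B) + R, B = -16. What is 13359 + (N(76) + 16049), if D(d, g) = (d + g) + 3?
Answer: 29546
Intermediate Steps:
D(d, g) = 3 + d + g
N(R) = -14 + 2*R (N(R) = ((3 - 1 + R) - 16) + R = ((2 + R) - 16) + R = (-14 + R) + R = -14 + 2*R)
13359 + (N(76) + 16049) = 13359 + ((-14 + 2*76) + 16049) = 13359 + ((-14 + 152) + 16049) = 13359 + (138 + 16049) = 13359 + 16187 = 29546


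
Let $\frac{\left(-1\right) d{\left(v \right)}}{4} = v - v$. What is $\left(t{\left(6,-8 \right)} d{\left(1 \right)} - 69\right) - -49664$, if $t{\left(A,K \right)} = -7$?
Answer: $49595$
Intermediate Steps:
$d{\left(v \right)} = 0$ ($d{\left(v \right)} = - 4 \left(v - v\right) = \left(-4\right) 0 = 0$)
$\left(t{\left(6,-8 \right)} d{\left(1 \right)} - 69\right) - -49664 = \left(\left(-7\right) 0 - 69\right) - -49664 = \left(0 - 69\right) + 49664 = -69 + 49664 = 49595$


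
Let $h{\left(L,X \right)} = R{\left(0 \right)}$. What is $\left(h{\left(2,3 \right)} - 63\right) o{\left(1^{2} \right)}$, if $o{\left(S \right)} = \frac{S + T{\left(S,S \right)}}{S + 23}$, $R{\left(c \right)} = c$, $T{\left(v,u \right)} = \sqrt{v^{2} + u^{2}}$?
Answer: $- \frac{21}{8} - \frac{21 \sqrt{2}}{8} \approx -6.3373$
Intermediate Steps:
$T{\left(v,u \right)} = \sqrt{u^{2} + v^{2}}$
$h{\left(L,X \right)} = 0$
$o{\left(S \right)} = \frac{S + \sqrt{2} \sqrt{S^{2}}}{23 + S}$ ($o{\left(S \right)} = \frac{S + \sqrt{S^{2} + S^{2}}}{S + 23} = \frac{S + \sqrt{2 S^{2}}}{23 + S} = \frac{S + \sqrt{2} \sqrt{S^{2}}}{23 + S}$)
$\left(h{\left(2,3 \right)} - 63\right) o{\left(1^{2} \right)} = \left(0 - 63\right) \frac{1^{2} + \sqrt{2} \sqrt{\left(1^{2}\right)^{2}}}{23 + 1^{2}} = \left(0 - 63\right) \frac{1 + \sqrt{2} \sqrt{1^{2}}}{23 + 1} = - 63 \frac{1 + \sqrt{2} \sqrt{1}}{24} = - 63 \frac{1 + \sqrt{2} \cdot 1}{24} = - 63 \frac{1 + \sqrt{2}}{24} = - 63 \left(\frac{1}{24} + \frac{\sqrt{2}}{24}\right) = - \frac{21}{8} - \frac{21 \sqrt{2}}{8}$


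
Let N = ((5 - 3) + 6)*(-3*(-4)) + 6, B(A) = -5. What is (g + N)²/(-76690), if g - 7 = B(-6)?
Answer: -5408/38345 ≈ -0.14104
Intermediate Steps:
N = 102 (N = (2 + 6)*12 + 6 = 8*12 + 6 = 96 + 6 = 102)
g = 2 (g = 7 - 5 = 2)
(g + N)²/(-76690) = (2 + 102)²/(-76690) = 104²*(-1/76690) = 10816*(-1/76690) = -5408/38345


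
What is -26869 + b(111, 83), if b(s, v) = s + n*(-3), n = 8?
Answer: -26782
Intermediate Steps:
b(s, v) = -24 + s (b(s, v) = s + 8*(-3) = s - 24 = -24 + s)
-26869 + b(111, 83) = -26869 + (-24 + 111) = -26869 + 87 = -26782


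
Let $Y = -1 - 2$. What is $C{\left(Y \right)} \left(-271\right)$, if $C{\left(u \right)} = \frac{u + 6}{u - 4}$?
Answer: $\frac{813}{7} \approx 116.14$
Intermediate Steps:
$Y = -3$
$C{\left(u \right)} = \frac{6 + u}{-4 + u}$
$C{\left(Y \right)} \left(-271\right) = \frac{6 - 3}{-4 - 3} \left(-271\right) = \frac{1}{-7} \cdot 3 \left(-271\right) = \left(- \frac{1}{7}\right) 3 \left(-271\right) = \left(- \frac{3}{7}\right) \left(-271\right) = \frac{813}{7}$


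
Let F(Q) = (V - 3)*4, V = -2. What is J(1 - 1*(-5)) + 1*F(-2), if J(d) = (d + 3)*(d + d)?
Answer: 88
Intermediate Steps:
F(Q) = -20 (F(Q) = (-2 - 3)*4 = -5*4 = -20)
J(d) = 2*d*(3 + d) (J(d) = (3 + d)*(2*d) = 2*d*(3 + d))
J(1 - 1*(-5)) + 1*F(-2) = 2*(1 - 1*(-5))*(3 + (1 - 1*(-5))) + 1*(-20) = 2*(1 + 5)*(3 + (1 + 5)) - 20 = 2*6*(3 + 6) - 20 = 2*6*9 - 20 = 108 - 20 = 88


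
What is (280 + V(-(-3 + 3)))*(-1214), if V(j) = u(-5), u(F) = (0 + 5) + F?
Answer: -339920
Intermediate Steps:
u(F) = 5 + F
V(j) = 0 (V(j) = 5 - 5 = 0)
(280 + V(-(-3 + 3)))*(-1214) = (280 + 0)*(-1214) = 280*(-1214) = -339920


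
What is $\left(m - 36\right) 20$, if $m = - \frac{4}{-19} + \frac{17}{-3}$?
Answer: $- \frac{47260}{57} \approx -829.12$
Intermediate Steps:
$m = - \frac{311}{57}$ ($m = \left(-4\right) \left(- \frac{1}{19}\right) + 17 \left(- \frac{1}{3}\right) = \frac{4}{19} - \frac{17}{3} = - \frac{311}{57} \approx -5.4561$)
$\left(m - 36\right) 20 = \left(- \frac{311}{57} - 36\right) 20 = \left(- \frac{2363}{57}\right) 20 = - \frac{47260}{57}$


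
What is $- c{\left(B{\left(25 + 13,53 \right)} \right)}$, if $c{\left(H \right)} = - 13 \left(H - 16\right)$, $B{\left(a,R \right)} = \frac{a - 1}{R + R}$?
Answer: $- \frac{21567}{106} \approx -203.46$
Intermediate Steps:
$B{\left(a,R \right)} = \frac{-1 + a}{2 R}$
$c{\left(H \right)} = 208 - 13 H$ ($c{\left(H \right)} = - 13 \left(-16 + H\right) = 208 - 13 H$)
$- c{\left(B{\left(25 + 13,53 \right)} \right)} = - (208 - 13 \frac{-1 + \left(25 + 13\right)}{2 \cdot 53}) = - (208 - 13 \cdot \frac{1}{2} \cdot \frac{1}{53} \left(-1 + 38\right)) = - (208 - 13 \cdot \frac{1}{2} \cdot \frac{1}{53} \cdot 37) = - (208 - \frac{481}{106}) = \left(-1\right) \frac{21567}{106} = - \frac{21567}{106}$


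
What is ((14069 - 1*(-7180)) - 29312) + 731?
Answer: -7332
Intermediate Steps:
((14069 - 1*(-7180)) - 29312) + 731 = ((14069 + 7180) - 29312) + 731 = (21249 - 29312) + 731 = -8063 + 731 = -7332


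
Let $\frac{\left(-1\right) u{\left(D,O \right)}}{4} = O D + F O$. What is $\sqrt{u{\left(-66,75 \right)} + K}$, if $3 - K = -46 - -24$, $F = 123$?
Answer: $5 i \sqrt{683} \approx 130.67 i$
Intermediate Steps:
$u{\left(D,O \right)} = - 492 O - 4 D O$ ($u{\left(D,O \right)} = - 4 \left(O D + 123 O\right) = - 4 \left(D O + 123 O\right) = - 4 \left(123 O + D O\right) = - 492 O - 4 D O$)
$K = 25$ ($K = 3 - \left(-46 - -24\right) = 3 - \left(-46 + 24\right) = 3 - -22 = 3 + 22 = 25$)
$\sqrt{u{\left(-66,75 \right)} + K} = \sqrt{\left(-4\right) 75 \left(123 - 66\right) + 25} = \sqrt{\left(-4\right) 75 \cdot 57 + 25} = \sqrt{-17100 + 25} = \sqrt{-17075} = 5 i \sqrt{683}$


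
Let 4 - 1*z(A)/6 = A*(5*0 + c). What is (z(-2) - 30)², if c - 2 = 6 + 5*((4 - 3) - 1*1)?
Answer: 8100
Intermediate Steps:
c = 8 (c = 2 + (6 + 5*((4 - 3) - 1*1)) = 2 + (6 + 5*(1 - 1)) = 2 + (6 + 5*0) = 2 + (6 + 0) = 2 + 6 = 8)
z(A) = 24 - 48*A (z(A) = 24 - 6*A*(5*0 + 8) = 24 - 6*A*(0 + 8) = 24 - 6*A*8 = 24 - 48*A)
(z(-2) - 30)² = ((24 - 48*(-2)) - 30)² = ((24 + 96) - 30)² = (120 - 30)² = 90² = 8100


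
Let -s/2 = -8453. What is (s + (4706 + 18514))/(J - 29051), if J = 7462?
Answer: -40126/21589 ≈ -1.8586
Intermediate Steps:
s = 16906 (s = -2*(-8453) = 16906)
(s + (4706 + 18514))/(J - 29051) = (16906 + (4706 + 18514))/(7462 - 29051) = (16906 + 23220)/(-21589) = 40126*(-1/21589) = -40126/21589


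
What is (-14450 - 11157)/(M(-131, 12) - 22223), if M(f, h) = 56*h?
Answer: 25607/21551 ≈ 1.1882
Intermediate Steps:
(-14450 - 11157)/(M(-131, 12) - 22223) = (-14450 - 11157)/(56*12 - 22223) = -25607/(672 - 22223) = -25607/(-21551) = -25607*(-1/21551) = 25607/21551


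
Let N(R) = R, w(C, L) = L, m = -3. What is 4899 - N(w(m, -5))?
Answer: 4904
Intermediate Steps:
4899 - N(w(m, -5)) = 4899 - 1*(-5) = 4899 + 5 = 4904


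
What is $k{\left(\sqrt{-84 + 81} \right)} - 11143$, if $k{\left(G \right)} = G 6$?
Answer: $-11143 + 6 i \sqrt{3} \approx -11143.0 + 10.392 i$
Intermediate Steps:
$k{\left(G \right)} = 6 G$
$k{\left(\sqrt{-84 + 81} \right)} - 11143 = 6 \sqrt{-84 + 81} - 11143 = 6 \sqrt{-3} - 11143 = 6 i \sqrt{3} - 11143 = -11143 + 6 i \sqrt{3}$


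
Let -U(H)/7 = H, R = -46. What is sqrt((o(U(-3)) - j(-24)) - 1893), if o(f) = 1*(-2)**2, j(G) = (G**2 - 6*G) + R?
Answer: I*sqrt(2563) ≈ 50.626*I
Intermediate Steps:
U(H) = -7*H
j(G) = -46 + G**2 - 6*G (j(G) = (G**2 - 6*G) - 46 = -46 + G**2 - 6*G)
o(f) = 4 (o(f) = 1*4 = 4)
sqrt((o(U(-3)) - j(-24)) - 1893) = sqrt((4 - (-46 + (-24)**2 - 6*(-24))) - 1893) = sqrt((4 - (-46 + 576 + 144)) - 1893) = sqrt((4 - 1*674) - 1893) = sqrt((4 - 674) - 1893) = sqrt(-670 - 1893) = sqrt(-2563) = I*sqrt(2563)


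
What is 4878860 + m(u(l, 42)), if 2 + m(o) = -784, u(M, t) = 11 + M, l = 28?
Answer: 4878074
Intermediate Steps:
m(o) = -786 (m(o) = -2 - 784 = -786)
4878860 + m(u(l, 42)) = 4878860 - 786 = 4878074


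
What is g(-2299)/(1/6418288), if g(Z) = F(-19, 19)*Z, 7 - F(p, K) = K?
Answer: 177067729344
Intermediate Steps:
F(p, K) = 7 - K
g(Z) = -12*Z (g(Z) = (7 - 1*19)*Z = (7 - 19)*Z = -12*Z)
g(-2299)/(1/6418288) = (-12*(-2299))/(1/6418288) = 27588/(1/6418288) = 27588*6418288 = 177067729344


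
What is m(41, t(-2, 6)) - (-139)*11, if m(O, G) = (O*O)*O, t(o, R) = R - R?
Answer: 70450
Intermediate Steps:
t(o, R) = 0
m(O, G) = O³ (m(O, G) = O²*O = O³)
m(41, t(-2, 6)) - (-139)*11 = 41³ - (-139)*11 = 68921 - 1*(-1529) = 68921 + 1529 = 70450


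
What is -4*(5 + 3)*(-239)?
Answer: 7648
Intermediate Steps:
-4*(5 + 3)*(-239) = -4*8*(-239) = -32*(-239) = 7648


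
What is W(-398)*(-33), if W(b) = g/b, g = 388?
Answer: 6402/199 ≈ 32.171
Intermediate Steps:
W(b) = 388/b
W(-398)*(-33) = (388/(-398))*(-33) = (388*(-1/398))*(-33) = -194/199*(-33) = 6402/199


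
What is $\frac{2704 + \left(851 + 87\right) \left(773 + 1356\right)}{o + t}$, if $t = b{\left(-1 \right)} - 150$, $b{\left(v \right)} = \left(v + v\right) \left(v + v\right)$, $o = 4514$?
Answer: $\frac{999853}{2184} \approx 457.81$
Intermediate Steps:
$b{\left(v \right)} = 4 v^{2}$ ($b{\left(v \right)} = 2 v 2 v = 4 v^{2}$)
$t = -146$ ($t = 4 \left(-1\right)^{2} - 150 = 4 \cdot 1 - 150 = 4 - 150 = -146$)
$\frac{2704 + \left(851 + 87\right) \left(773 + 1356\right)}{o + t} = \frac{2704 + \left(851 + 87\right) \left(773 + 1356\right)}{4514 - 146} = \frac{2704 + 938 \cdot 2129}{4368} = \left(2704 + 1997002\right) \frac{1}{4368} = 1999706 \cdot \frac{1}{4368} = \frac{999853}{2184}$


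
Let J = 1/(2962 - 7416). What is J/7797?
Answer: -1/34727838 ≈ -2.8795e-8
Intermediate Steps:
J = -1/4454 (J = 1/(-4454) = -1/4454 ≈ -0.00022452)
J/7797 = -1/4454/7797 = -1/4454*1/7797 = -1/34727838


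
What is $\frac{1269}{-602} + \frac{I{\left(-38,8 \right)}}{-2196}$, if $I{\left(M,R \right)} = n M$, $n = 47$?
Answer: $- \frac{213944}{165249} \approx -1.2947$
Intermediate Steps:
$I{\left(M,R \right)} = 47 M$
$\frac{1269}{-602} + \frac{I{\left(-38,8 \right)}}{-2196} = \frac{1269}{-602} + \frac{47 \left(-38\right)}{-2196} = 1269 \left(- \frac{1}{602}\right) - - \frac{893}{1098} = - \frac{1269}{602} + \frac{893}{1098} = - \frac{213944}{165249}$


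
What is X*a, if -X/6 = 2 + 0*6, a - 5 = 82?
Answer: -1044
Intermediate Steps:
a = 87 (a = 5 + 82 = 87)
X = -12 (X = -6*(2 + 0*6) = -6*(2 + 0) = -6*2 = -12)
X*a = -12*87 = -1044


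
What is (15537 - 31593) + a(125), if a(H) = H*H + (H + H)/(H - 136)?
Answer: -4991/11 ≈ -453.73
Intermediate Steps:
a(H) = H² + 2*H/(-136 + H) (a(H) = H² + (2*H)/(-136 + H) = H² + 2*H/(-136 + H))
(15537 - 31593) + a(125) = (15537 - 31593) + 125*(2 + 125² - 136*125)/(-136 + 125) = -16056 + 125*(2 + 15625 - 17000)/(-11) = -16056 + 125*(-1/11)*(-1373) = -16056 + 171625/11 = -4991/11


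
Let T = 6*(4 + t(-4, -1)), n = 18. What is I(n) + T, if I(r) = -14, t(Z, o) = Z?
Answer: -14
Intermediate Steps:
T = 0 (T = 6*(4 - 4) = 6*0 = 0)
I(n) + T = -14 + 0 = -14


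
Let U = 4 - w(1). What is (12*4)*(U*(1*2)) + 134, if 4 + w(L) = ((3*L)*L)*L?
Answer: 614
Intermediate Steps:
w(L) = -4 + 3*L³ (w(L) = -4 + ((3*L)*L)*L = -4 + (3*L²)*L = -4 + 3*L³)
U = 5 (U = 4 - (-4 + 3*1³) = 4 - (-4 + 3*1) = 4 - (-4 + 3) = 4 - 1*(-1) = 4 + 1 = 5)
(12*4)*(U*(1*2)) + 134 = (12*4)*(5*(1*2)) + 134 = 48*(5*2) + 134 = 48*10 + 134 = 480 + 134 = 614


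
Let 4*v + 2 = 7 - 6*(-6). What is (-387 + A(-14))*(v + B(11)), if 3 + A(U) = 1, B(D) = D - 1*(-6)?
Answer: -42401/4 ≈ -10600.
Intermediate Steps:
B(D) = 6 + D (B(D) = D + 6 = 6 + D)
A(U) = -2 (A(U) = -3 + 1 = -2)
v = 41/4 (v = -½ + (7 - 6*(-6))/4 = -½ + (7 + 36)/4 = -½ + (¼)*43 = -½ + 43/4 = 41/4 ≈ 10.250)
(-387 + A(-14))*(v + B(11)) = (-387 - 2)*(41/4 + (6 + 11)) = -389*(41/4 + 17) = -389*109/4 = -42401/4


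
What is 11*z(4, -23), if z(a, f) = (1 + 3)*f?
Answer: -1012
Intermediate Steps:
z(a, f) = 4*f
11*z(4, -23) = 11*(4*(-23)) = 11*(-92) = -1012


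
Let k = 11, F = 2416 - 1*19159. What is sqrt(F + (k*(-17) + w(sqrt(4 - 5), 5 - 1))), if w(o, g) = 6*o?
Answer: sqrt(-16930 + 6*I) ≈ 0.023 + 130.12*I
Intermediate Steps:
F = -16743 (F = 2416 - 19159 = -16743)
sqrt(F + (k*(-17) + w(sqrt(4 - 5), 5 - 1))) = sqrt(-16743 + (11*(-17) + 6*sqrt(4 - 5))) = sqrt(-16743 + (-187 + 6*sqrt(-1))) = sqrt(-16743 + (-187 + 6*I)) = sqrt(-16930 + 6*I)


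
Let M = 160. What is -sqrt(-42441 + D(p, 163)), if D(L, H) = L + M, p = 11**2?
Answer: -4*I*sqrt(2635) ≈ -205.33*I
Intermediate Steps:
p = 121
D(L, H) = 160 + L (D(L, H) = L + 160 = 160 + L)
-sqrt(-42441 + D(p, 163)) = -sqrt(-42441 + (160 + 121)) = -sqrt(-42441 + 281) = -sqrt(-42160) = -4*I*sqrt(2635)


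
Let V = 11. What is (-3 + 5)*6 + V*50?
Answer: 562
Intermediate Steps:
(-3 + 5)*6 + V*50 = (-3 + 5)*6 + 11*50 = 2*6 + 550 = 12 + 550 = 562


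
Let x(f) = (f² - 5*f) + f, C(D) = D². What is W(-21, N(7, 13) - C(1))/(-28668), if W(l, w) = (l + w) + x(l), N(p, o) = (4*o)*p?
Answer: -289/9556 ≈ -0.030243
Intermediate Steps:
N(p, o) = 4*o*p
x(f) = f² - 4*f
W(l, w) = l + w + l*(-4 + l) (W(l, w) = (l + w) + l*(-4 + l) = l + w + l*(-4 + l))
W(-21, N(7, 13) - C(1))/(-28668) = (-21 + (4*13*7 - 1*1²) - 21*(-4 - 21))/(-28668) = (-21 + (364 - 1*1) - 21*(-25))*(-1/28668) = (-21 + (364 - 1) + 525)*(-1/28668) = (-21 + 363 + 525)*(-1/28668) = 867*(-1/28668) = -289/9556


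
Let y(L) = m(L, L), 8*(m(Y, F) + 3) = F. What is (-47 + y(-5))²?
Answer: 164025/64 ≈ 2562.9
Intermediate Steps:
m(Y, F) = -3 + F/8
y(L) = -3 + L/8
(-47 + y(-5))² = (-47 + (-3 + (⅛)*(-5)))² = (-47 + (-3 - 5/8))² = (-47 - 29/8)² = (-405/8)² = 164025/64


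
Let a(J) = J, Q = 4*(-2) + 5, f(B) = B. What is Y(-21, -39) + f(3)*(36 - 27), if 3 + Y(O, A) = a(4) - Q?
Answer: 31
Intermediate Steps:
Q = -3 (Q = -8 + 5 = -3)
Y(O, A) = 4 (Y(O, A) = -3 + (4 - 1*(-3)) = -3 + (4 + 3) = -3 + 7 = 4)
Y(-21, -39) + f(3)*(36 - 27) = 4 + 3*(36 - 27) = 4 + 3*9 = 4 + 27 = 31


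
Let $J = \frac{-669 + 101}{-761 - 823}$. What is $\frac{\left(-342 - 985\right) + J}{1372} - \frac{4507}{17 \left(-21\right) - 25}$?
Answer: $\frac{80286553}{7412328} \approx 10.831$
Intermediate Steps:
$J = \frac{71}{198}$ ($J = - \frac{568}{-1584} = \left(-568\right) \left(- \frac{1}{1584}\right) = \frac{71}{198} \approx 0.35859$)
$\frac{\left(-342 - 985\right) + J}{1372} - \frac{4507}{17 \left(-21\right) - 25} = \frac{\left(-342 - 985\right) + \frac{71}{198}}{1372} - \frac{4507}{17 \left(-21\right) - 25} = \left(-1327 + \frac{71}{198}\right) \frac{1}{1372} - \frac{4507}{-357 - 25} = \left(- \frac{262675}{198}\right) \frac{1}{1372} - \frac{4507}{-382} = - \frac{37525}{38808} - - \frac{4507}{382} = - \frac{37525}{38808} + \frac{4507}{382} = \frac{80286553}{7412328}$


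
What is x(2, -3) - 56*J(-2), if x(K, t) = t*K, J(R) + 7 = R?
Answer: 498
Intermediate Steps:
J(R) = -7 + R
x(K, t) = K*t
x(2, -3) - 56*J(-2) = 2*(-3) - 56*(-7 - 2) = -6 - 56*(-9) = -6 + 504 = 498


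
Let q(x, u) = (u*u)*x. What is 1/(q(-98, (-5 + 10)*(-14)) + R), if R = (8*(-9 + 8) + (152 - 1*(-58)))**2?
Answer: -1/439396 ≈ -2.2759e-6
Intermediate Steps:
q(x, u) = x*u**2 (q(x, u) = u**2*x = x*u**2)
R = 40804 (R = (8*(-1) + (152 + 58))**2 = (-8 + 210)**2 = 202**2 = 40804)
1/(q(-98, (-5 + 10)*(-14)) + R) = 1/(-98*196*(-5 + 10)**2 + 40804) = 1/(-98*(5*(-14))**2 + 40804) = 1/(-98*(-70)**2 + 40804) = 1/(-98*4900 + 40804) = 1/(-480200 + 40804) = 1/(-439396) = -1/439396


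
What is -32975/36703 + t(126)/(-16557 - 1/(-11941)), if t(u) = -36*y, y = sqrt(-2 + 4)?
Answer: -32975/36703 + 107469*sqrt(2)/49426784 ≈ -0.89535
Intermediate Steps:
y = sqrt(2) ≈ 1.4142
t(u) = -36*sqrt(2)
-32975/36703 + t(126)/(-16557 - 1/(-11941)) = -32975/36703 + (-36*sqrt(2))/(-16557 - 1/(-11941)) = -32975*1/36703 + (-36*sqrt(2))/(-16557 - 1*(-1/11941)) = -32975/36703 + (-36*sqrt(2))/(-16557 + 1/11941) = -32975/36703 + (-36*sqrt(2))/(-197707136/11941) = -32975/36703 - 36*sqrt(2)*(-11941/197707136) = -32975/36703 + 107469*sqrt(2)/49426784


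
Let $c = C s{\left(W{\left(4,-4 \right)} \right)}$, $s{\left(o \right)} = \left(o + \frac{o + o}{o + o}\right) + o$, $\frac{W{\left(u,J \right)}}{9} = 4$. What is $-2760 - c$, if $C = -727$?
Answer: $50311$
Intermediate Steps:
$W{\left(u,J \right)} = 36$ ($W{\left(u,J \right)} = 9 \cdot 4 = 36$)
$s{\left(o \right)} = 1 + 2 o$ ($s{\left(o \right)} = \left(o + \frac{2 o}{2 o}\right) + o = \left(o + 2 o \frac{1}{2 o}\right) + o = \left(o + 1\right) + o = \left(1 + o\right) + o = 1 + 2 o$)
$c = -53071$ ($c = - 727 \left(1 + 2 \cdot 36\right) = - 727 \left(1 + 72\right) = \left(-727\right) 73 = -53071$)
$-2760 - c = -2760 - -53071 = -2760 + 53071 = 50311$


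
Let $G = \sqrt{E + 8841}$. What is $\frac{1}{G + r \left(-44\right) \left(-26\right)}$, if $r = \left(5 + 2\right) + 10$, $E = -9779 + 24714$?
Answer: $\frac{2431}{47275116} - \frac{\sqrt{1486}}{94550232} \approx 5.1015 \cdot 10^{-5}$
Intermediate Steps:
$E = 14935$
$r = 17$ ($r = 7 + 10 = 17$)
$G = 4 \sqrt{1486}$ ($G = \sqrt{14935 + 8841} = \sqrt{23776} = 4 \sqrt{1486} \approx 154.19$)
$\frac{1}{G + r \left(-44\right) \left(-26\right)} = \frac{1}{4 \sqrt{1486} + 17 \left(-44\right) \left(-26\right)} = \frac{1}{4 \sqrt{1486} - -19448} = \frac{1}{4 \sqrt{1486} + 19448} = \frac{1}{19448 + 4 \sqrt{1486}}$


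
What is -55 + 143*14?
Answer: 1947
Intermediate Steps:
-55 + 143*14 = -55 + 2002 = 1947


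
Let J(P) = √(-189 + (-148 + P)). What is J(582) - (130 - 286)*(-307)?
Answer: -47892 + 7*√5 ≈ -47876.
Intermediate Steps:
J(P) = √(-337 + P)
J(582) - (130 - 286)*(-307) = √(-337 + 582) - (130 - 286)*(-307) = √245 - (-156)*(-307) = 7*√5 - 1*47892 = 7*√5 - 47892 = -47892 + 7*√5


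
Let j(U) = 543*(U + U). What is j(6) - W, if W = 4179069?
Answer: -4172553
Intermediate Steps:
j(U) = 1086*U (j(U) = 543*(2*U) = 1086*U)
j(6) - W = 1086*6 - 1*4179069 = 6516 - 4179069 = -4172553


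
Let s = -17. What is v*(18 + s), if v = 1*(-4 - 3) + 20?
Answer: 13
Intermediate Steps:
v = 13 (v = 1*(-7) + 20 = -7 + 20 = 13)
v*(18 + s) = 13*(18 - 17) = 13*1 = 13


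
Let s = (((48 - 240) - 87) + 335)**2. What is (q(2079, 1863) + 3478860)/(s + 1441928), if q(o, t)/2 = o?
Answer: 580503/240844 ≈ 2.4103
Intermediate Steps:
q(o, t) = 2*o
s = 3136 (s = ((-192 - 87) + 335)**2 = (-279 + 335)**2 = 56**2 = 3136)
(q(2079, 1863) + 3478860)/(s + 1441928) = (2*2079 + 3478860)/(3136 + 1441928) = (4158 + 3478860)/1445064 = 3483018*(1/1445064) = 580503/240844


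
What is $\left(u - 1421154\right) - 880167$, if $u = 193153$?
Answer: $-2108168$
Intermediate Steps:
$\left(u - 1421154\right) - 880167 = \left(193153 - 1421154\right) - 880167 = -1228001 - 880167 = -2108168$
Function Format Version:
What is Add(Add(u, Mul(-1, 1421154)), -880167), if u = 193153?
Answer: -2108168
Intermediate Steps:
Add(Add(u, Mul(-1, 1421154)), -880167) = Add(Add(193153, Mul(-1, 1421154)), -880167) = Add(Add(193153, -1421154), -880167) = Add(-1228001, -880167) = -2108168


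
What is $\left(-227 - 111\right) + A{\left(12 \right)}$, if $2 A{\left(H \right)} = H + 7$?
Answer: $- \frac{657}{2} \approx -328.5$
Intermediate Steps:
$A{\left(H \right)} = \frac{7}{2} + \frac{H}{2}$ ($A{\left(H \right)} = \frac{H + 7}{2} = \frac{7 + H}{2} = \frac{7}{2} + \frac{H}{2}$)
$\left(-227 - 111\right) + A{\left(12 \right)} = \left(-227 - 111\right) + \left(\frac{7}{2} + \frac{1}{2} \cdot 12\right) = -338 + \left(\frac{7}{2} + 6\right) = -338 + \frac{19}{2} = - \frac{657}{2}$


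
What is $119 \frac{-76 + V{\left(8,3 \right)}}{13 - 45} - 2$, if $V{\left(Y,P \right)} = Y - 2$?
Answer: $\frac{4133}{16} \approx 258.31$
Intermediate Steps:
$V{\left(Y,P \right)} = -2 + Y$
$119 \frac{-76 + V{\left(8,3 \right)}}{13 - 45} - 2 = 119 \frac{-76 + \left(-2 + 8\right)}{13 - 45} - 2 = 119 \frac{-76 + 6}{-32} - 2 = 119 \left(\left(-70\right) \left(- \frac{1}{32}\right)\right) - 2 = 119 \cdot \frac{35}{16} - 2 = \frac{4165}{16} - 2 = \frac{4133}{16}$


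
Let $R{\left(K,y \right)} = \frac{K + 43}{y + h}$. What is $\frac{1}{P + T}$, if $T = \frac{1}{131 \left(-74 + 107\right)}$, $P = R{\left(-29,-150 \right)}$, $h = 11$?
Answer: $- \frac{600897}{60383} \approx -9.9514$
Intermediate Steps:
$R{\left(K,y \right)} = \frac{43 + K}{11 + y}$ ($R{\left(K,y \right)} = \frac{K + 43}{y + 11} = \frac{43 + K}{11 + y}$)
$P = - \frac{14}{139}$ ($P = \frac{43 - 29}{11 - 150} = \frac{1}{-139} \cdot 14 = \left(- \frac{1}{139}\right) 14 = - \frac{14}{139} \approx -0.10072$)
$T = \frac{1}{4323}$ ($T = \frac{1}{131 \cdot 33} = \frac{1}{4323} \approx 0.00023132$)
$\frac{1}{P + T} = \frac{1}{- \frac{14}{139} + \frac{1}{4323}} = \frac{1}{- \frac{60383}{600897}} = - \frac{600897}{60383}$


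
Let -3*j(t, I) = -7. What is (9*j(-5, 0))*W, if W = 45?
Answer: 945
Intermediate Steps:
j(t, I) = 7/3 (j(t, I) = -⅓*(-7) = 7/3)
(9*j(-5, 0))*W = (9*(7/3))*45 = 21*45 = 945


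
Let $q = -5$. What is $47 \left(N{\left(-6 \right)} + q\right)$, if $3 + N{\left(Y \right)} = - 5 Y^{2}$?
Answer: $-8836$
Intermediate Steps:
$N{\left(Y \right)} = -3 - 5 Y^{2}$
$47 \left(N{\left(-6 \right)} + q\right) = 47 \left(\left(-3 - 5 \left(-6\right)^{2}\right) - 5\right) = 47 \left(\left(-3 - 180\right) - 5\right) = 47 \left(-183 - 5\right) = 47 \left(-188\right) = -8836$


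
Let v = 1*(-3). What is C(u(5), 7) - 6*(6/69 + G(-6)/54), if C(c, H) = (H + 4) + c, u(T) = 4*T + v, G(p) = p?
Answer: 1942/69 ≈ 28.145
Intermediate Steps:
v = -3
u(T) = -3 + 4*T (u(T) = 4*T - 3 = -3 + 4*T)
C(c, H) = 4 + H + c (C(c, H) = (4 + H) + c = 4 + H + c)
C(u(5), 7) - 6*(6/69 + G(-6)/54) = (4 + 7 + (-3 + 4*5)) - 6*(6/69 - 6/54) = (4 + 7 + (-3 + 20)) - 6*(6*(1/69) - 6*1/54) = (4 + 7 + 17) - 6*(2/23 - ⅑) = 28 - 6*(-5/207) = 28 + 10/69 = 1942/69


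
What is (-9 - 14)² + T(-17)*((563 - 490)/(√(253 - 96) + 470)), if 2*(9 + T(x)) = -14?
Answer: 116224087/220743 + 1168*√157/220743 ≈ 526.58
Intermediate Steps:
T(x) = -16 (T(x) = -9 + (½)*(-14) = -9 - 7 = -16)
(-9 - 14)² + T(-17)*((563 - 490)/(√(253 - 96) + 470)) = (-9 - 14)² - 16*(563 - 490)/(√(253 - 96) + 470) = (-23)² - 1168/(√157 + 470) = 529 - 1168/(470 + √157)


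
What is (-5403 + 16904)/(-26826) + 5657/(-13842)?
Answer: -25912627/30943791 ≈ -0.83741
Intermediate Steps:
(-5403 + 16904)/(-26826) + 5657/(-13842) = 11501*(-1/26826) + 5657*(-1/13842) = -11501/26826 - 5657/13842 = -25912627/30943791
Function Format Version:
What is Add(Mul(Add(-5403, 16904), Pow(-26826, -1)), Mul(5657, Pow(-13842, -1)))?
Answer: Rational(-25912627, 30943791) ≈ -0.83741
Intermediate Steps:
Add(Mul(Add(-5403, 16904), Pow(-26826, -1)), Mul(5657, Pow(-13842, -1))) = Add(Mul(11501, Rational(-1, 26826)), Mul(5657, Rational(-1, 13842))) = Add(Rational(-11501, 26826), Rational(-5657, 13842)) = Rational(-25912627, 30943791)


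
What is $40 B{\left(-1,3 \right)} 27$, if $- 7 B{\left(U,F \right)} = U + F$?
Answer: $- \frac{2160}{7} \approx -308.57$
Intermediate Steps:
$B{\left(U,F \right)} = - \frac{F}{7} - \frac{U}{7}$ ($B{\left(U,F \right)} = - \frac{U + F}{7} = - \frac{F + U}{7} = - \frac{F}{7} - \frac{U}{7}$)
$40 B{\left(-1,3 \right)} 27 = 40 \left(\left(- \frac{1}{7}\right) 3 - - \frac{1}{7}\right) 27 = 40 \left(- \frac{3}{7} + \frac{1}{7}\right) 27 = 40 \left(- \frac{2}{7}\right) 27 = \left(- \frac{80}{7}\right) 27 = - \frac{2160}{7}$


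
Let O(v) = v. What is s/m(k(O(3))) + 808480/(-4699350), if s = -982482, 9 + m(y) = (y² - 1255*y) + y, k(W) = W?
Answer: 25633251583/98216415 ≈ 260.99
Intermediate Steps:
m(y) = -9 + y² - 1254*y (m(y) = -9 + ((y² - 1255*y) + y) = -9 + (y² - 1254*y) = -9 + y² - 1254*y)
s/m(k(O(3))) + 808480/(-4699350) = -982482/(-9 + 3² - 1254*3) + 808480/(-4699350) = -982482/(-9 + 9 - 3762) + 808480*(-1/4699350) = -982482/(-3762) - 80848/469935 = -982482*(-1/3762) - 80848/469935 = 163747/627 - 80848/469935 = 25633251583/98216415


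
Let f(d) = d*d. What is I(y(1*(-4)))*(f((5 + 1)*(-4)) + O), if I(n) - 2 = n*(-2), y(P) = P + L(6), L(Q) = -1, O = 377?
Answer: 11436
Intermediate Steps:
y(P) = -1 + P (y(P) = P - 1 = -1 + P)
f(d) = d²
I(n) = 2 - 2*n (I(n) = 2 + n*(-2) = 2 - 2*n)
I(y(1*(-4)))*(f((5 + 1)*(-4)) + O) = (2 - 2*(-1 + 1*(-4)))*(((5 + 1)*(-4))² + 377) = (2 - 2*(-1 - 4))*((6*(-4))² + 377) = (2 - 2*(-5))*((-24)² + 377) = (2 + 10)*(576 + 377) = 12*953 = 11436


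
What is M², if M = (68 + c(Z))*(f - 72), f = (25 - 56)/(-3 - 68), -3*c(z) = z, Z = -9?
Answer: 25816561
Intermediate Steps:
c(z) = -z/3
f = 31/71 (f = -31/(-71) = -31*(-1/71) = 31/71 ≈ 0.43662)
M = -5081 (M = (68 - ⅓*(-9))*(31/71 - 72) = (68 + 3)*(-5081/71) = 71*(-5081/71) = -5081)
M² = (-5081)² = 25816561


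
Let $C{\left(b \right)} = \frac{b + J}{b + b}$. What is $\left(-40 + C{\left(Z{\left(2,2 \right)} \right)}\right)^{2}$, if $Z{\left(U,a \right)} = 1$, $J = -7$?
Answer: $1849$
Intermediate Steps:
$C{\left(b \right)} = \frac{-7 + b}{2 b}$ ($C{\left(b \right)} = \frac{b - 7}{b + b} = \frac{-7 + b}{2 b}$)
$\left(-40 + C{\left(Z{\left(2,2 \right)} \right)}\right)^{2} = \left(-40 + \frac{-7 + 1}{2 \cdot 1}\right)^{2} = \left(-40 + \frac{1}{2} \cdot 1 \left(-6\right)\right)^{2} = \left(-40 - 3\right)^{2} = \left(-43\right)^{2} = 1849$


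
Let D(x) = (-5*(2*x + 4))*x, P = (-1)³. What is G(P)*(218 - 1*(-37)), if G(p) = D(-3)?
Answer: -7650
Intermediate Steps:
P = -1
D(x) = x*(-20 - 10*x) (D(x) = (-5*(4 + 2*x))*x = (-20 - 10*x)*x = x*(-20 - 10*x))
G(p) = -30 (G(p) = -10*(-3)*(2 - 3) = -10*(-3)*(-1) = -30)
G(P)*(218 - 1*(-37)) = -30*(218 - 1*(-37)) = -30*(218 + 37) = -30*255 = -7650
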